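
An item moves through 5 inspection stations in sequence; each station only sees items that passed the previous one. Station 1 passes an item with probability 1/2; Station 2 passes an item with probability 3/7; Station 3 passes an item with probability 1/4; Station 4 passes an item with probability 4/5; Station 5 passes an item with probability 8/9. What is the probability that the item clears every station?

4/105

Multiplying along the chain,
P = 1/2 × 3/7 × 1/4 × 4/5 × 8/9 = 96/2520 = 4/105.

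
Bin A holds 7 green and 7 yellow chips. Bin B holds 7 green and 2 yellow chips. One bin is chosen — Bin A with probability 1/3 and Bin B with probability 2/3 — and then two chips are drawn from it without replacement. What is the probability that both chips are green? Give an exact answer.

From Bin A: P(both green) = (7/14)(6/13) = 3/13.
From Bin B: P(both green) = (7/9)(6/8) = 7/12.
Total probability = (1/3)(3/13) + (2/3)(7/12) = 109/234.

109/234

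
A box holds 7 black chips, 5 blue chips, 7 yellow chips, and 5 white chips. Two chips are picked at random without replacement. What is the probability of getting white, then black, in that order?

Chain rule:
P = 5/24 × 7/23 = 35/552.

35/552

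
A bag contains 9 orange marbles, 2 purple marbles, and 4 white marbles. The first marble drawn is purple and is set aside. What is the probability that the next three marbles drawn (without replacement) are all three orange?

With the first marble removed, 9 orange remain out of 14.
P = 9/14 × 8/13 × 7/12 = 504/2184 = 3/13.

3/13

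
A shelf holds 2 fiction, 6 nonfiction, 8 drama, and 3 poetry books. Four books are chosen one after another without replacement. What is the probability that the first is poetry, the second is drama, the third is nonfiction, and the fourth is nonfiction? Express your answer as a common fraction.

5/646

Chain rule:
P = 3/19 × 8/18 × 6/17 × 5/16 = 720/93024 = 5/646.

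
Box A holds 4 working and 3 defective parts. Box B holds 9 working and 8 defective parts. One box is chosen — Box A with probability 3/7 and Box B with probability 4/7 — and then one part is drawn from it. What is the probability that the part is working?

456/833

From Box A: P(working) = 4/7.
From Box B: P(working) = 9/17.
Total probability = (3/7)(4/7) + (4/7)(9/17) = 456/833.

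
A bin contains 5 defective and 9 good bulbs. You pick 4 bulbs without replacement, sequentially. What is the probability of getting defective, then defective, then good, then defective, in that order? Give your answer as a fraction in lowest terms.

45/2002

Each draw changes the counts, so multiply the conditional probabilities along the sequence:
P = 5/14 × 4/13 × 9/12 × 3/11 = 540/24024 = 45/2002.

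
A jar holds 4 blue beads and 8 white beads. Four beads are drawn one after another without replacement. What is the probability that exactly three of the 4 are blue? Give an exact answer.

32/495

One ordering (blue drawn first) has probability 4/12 × 3/11 × 2/10 × 8/9 = 192/11880 = 8/495.
There are C(4,3) = 4 such orderings, each equally likely, so P = 4 × 8/495 = 32/495.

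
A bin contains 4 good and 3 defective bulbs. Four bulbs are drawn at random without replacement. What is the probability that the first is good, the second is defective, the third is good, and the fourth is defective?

3/35

Chain rule:
P = 4/7 × 3/6 × 3/5 × 2/4 = 72/840 = 3/35.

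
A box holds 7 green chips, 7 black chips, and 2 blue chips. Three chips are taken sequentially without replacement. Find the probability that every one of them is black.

P(all black) = 7/16 × 6/15 × 5/14 = 210/3360 = 1/16.

1/16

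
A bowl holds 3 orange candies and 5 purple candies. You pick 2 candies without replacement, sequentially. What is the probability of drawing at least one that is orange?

9/14

P(no orange) = 5/8 × 4/7 = 20/56 = 5/14.
P(at least one) = 1 − 5/14 = 9/14.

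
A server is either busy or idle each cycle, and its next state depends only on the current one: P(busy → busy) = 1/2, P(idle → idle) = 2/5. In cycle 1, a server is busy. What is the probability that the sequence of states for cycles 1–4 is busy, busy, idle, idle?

1/10

Cycle 1 is given. For each transition, use the conditional probability from the current state:
P(busy | busy) = 1/2; P(idle | busy) = 1/2; P(idle | idle) = 2/5.
P = 1/2 × 1/2 × 2/5 = 2/20 = 1/10.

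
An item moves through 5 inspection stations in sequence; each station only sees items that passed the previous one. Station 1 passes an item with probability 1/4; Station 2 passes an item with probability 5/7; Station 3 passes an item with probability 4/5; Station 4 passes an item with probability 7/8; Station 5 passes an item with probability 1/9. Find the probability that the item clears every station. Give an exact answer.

Multiplying along the chain,
P = 1/4 × 5/7 × 4/5 × 7/8 × 1/9 = 140/10080 = 1/72.

1/72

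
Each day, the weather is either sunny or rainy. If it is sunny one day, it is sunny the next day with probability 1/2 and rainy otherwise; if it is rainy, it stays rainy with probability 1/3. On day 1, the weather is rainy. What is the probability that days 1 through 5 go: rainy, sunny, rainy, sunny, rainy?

Day 1 is given. For each transition, use the conditional probability from the current state:
P(sunny | rainy) = 2/3; P(rainy | sunny) = 1/2; P(sunny | rainy) = 2/3; P(rainy | sunny) = 1/2.
P = 2/3 × 1/2 × 2/3 × 1/2 = 4/36 = 1/9.

1/9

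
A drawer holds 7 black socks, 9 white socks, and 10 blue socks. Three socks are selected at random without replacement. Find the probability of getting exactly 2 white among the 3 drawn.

153/650

One ordering (white drawn first) has probability 9/26 × 8/25 × 17/24 = 1224/15600 = 51/650.
There are C(3,2) = 3 such orderings, each equally likely, so P = 3 × 51/650 = 153/650.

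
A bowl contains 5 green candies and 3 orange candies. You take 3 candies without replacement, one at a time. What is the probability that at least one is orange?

P(no orange) = 5/8 × 4/7 × 3/6 = 60/336 = 5/28.
P(at least one) = 1 − 5/28 = 23/28.

23/28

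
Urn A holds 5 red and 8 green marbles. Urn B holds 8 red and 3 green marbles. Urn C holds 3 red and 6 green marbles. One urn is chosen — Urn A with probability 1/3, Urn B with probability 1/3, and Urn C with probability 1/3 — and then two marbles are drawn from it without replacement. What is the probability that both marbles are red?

From Urn A: P(both red) = (5/13)(4/12) = 5/39.
From Urn B: P(both red) = (8/11)(7/10) = 28/55.
From Urn C: P(both red) = (3/9)(2/8) = 1/12.
Total probability = (1/3)(5/39) + (1/3)(28/55) + (1/3)(1/12) = 687/2860.

687/2860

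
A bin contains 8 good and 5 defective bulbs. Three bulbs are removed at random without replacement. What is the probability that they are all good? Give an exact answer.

28/143

P = 8/13 × 7/12 × 6/11 = 336/1716 = 28/143.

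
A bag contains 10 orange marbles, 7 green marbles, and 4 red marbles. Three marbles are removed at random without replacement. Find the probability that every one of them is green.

P(all green) = 7/21 × 6/20 × 5/19 = 210/7980 = 1/38.

1/38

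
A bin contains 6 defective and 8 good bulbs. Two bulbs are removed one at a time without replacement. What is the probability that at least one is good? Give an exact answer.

76/91

P(no good) = 6/14 × 5/13 = 30/182 = 15/91.
P(at least one) = 1 − 15/91 = 76/91.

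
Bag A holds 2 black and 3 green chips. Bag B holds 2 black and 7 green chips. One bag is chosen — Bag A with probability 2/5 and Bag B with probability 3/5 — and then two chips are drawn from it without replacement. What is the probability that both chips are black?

17/300

From Bag A: P(both black) = (2/5)(1/4) = 1/10.
From Bag B: P(both black) = (2/9)(1/8) = 1/36.
Total probability = (2/5)(1/10) + (3/5)(1/36) = 17/300.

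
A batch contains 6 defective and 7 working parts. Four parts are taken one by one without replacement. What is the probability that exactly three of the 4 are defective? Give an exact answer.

One ordering (defective drawn first) has probability 6/13 × 5/12 × 4/11 × 7/10 = 840/17160 = 7/143.
There are C(4,3) = 4 such orderings, each equally likely, so P = 4 × 7/143 = 28/143.

28/143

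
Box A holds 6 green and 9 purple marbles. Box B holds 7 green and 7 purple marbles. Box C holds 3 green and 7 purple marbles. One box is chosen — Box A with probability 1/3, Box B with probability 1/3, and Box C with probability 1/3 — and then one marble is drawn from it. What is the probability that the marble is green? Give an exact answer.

2/5

From Box A: P(green) = 6/15.
From Box B: P(green) = 7/14.
From Box C: P(green) = 3/10.
Total probability = (1/3)(6/15) + (1/3)(7/14) + (1/3)(3/10) = 2/5.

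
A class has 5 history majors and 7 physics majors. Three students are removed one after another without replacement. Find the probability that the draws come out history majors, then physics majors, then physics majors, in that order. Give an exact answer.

Chain rule:
P = 5/12 × 7/11 × 6/10 = 210/1320 = 7/44.

7/44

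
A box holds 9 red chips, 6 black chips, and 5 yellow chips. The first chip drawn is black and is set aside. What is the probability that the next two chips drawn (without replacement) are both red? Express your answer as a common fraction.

4/19

With the first chip removed, 9 red remain out of 19.
P = 9/19 × 8/18 = 72/342 = 4/19.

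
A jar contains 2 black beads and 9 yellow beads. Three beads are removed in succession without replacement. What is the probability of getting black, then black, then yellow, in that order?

1/55

Each draw changes the counts, so multiply the conditional probabilities along the sequence:
P = 2/11 × 1/10 × 9/9 = 18/990 = 1/55.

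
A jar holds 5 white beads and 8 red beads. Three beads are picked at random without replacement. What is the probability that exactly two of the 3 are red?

70/143

One ordering (red drawn first) has probability 8/13 × 7/12 × 5/11 = 280/1716 = 70/429.
There are C(3,2) = 3 such orderings, each equally likely, so P = 3 × 70/429 = 70/143.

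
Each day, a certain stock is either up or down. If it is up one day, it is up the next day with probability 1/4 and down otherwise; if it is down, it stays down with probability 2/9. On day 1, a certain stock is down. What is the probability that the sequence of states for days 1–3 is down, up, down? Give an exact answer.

Day 1 is given. For each transition, use the conditional probability from the current state:
P(up | down) = 7/9; P(down | up) = 3/4.
P = 7/9 × 3/4 = 21/36 = 7/12.

7/12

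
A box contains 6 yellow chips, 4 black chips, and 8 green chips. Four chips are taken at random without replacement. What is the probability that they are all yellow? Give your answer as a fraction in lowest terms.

1/204

P(every draw is yellow) = 6/18 × 5/17 × 4/16 × 3/15 = 360/73440 = 1/204.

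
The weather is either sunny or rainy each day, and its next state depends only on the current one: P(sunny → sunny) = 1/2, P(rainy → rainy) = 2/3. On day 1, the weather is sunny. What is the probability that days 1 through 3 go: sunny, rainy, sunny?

1/6

Day 1 is given. For each transition, use the conditional probability from the current state:
P(rainy | sunny) = 1/2; P(sunny | rainy) = 1/3.
P = 1/2 × 1/3 = 1/6.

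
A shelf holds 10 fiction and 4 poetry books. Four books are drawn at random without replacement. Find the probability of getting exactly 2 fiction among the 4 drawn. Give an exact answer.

270/1001

One ordering (fiction drawn first) has probability 10/14 × 9/13 × 4/12 × 3/11 = 1080/24024 = 45/1001.
There are C(4,2) = 6 such orderings, each equally likely, so P = 6 × 45/1001 = 270/1001.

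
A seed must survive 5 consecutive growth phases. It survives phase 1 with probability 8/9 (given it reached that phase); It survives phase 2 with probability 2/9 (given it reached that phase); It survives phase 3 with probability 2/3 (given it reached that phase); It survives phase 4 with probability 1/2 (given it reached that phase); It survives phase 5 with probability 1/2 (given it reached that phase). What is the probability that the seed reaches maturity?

Multiplying along the chain,
P = 8/9 × 2/9 × 2/3 × 1/2 × 1/2 = 32/972 = 8/243.

8/243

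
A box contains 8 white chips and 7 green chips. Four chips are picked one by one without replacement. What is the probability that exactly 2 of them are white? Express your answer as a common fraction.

One ordering (white drawn first) has probability 8/15 × 7/14 × 7/13 × 6/12 = 2352/32760 = 14/195.
There are C(4,2) = 6 such orderings, each equally likely, so P = 6 × 14/195 = 28/65.

28/65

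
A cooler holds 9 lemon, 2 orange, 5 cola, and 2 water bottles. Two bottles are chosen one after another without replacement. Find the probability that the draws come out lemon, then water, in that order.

Chain rule:
P = 9/18 × 2/17 = 18/306 = 1/17.

1/17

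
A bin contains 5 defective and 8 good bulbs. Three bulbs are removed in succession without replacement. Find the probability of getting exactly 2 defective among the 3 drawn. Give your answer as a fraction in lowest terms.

One ordering (defective drawn first) has probability 5/13 × 4/12 × 8/11 = 160/1716 = 40/429.
There are C(3,2) = 3 such orderings, each equally likely, so P = 3 × 40/429 = 40/143.

40/143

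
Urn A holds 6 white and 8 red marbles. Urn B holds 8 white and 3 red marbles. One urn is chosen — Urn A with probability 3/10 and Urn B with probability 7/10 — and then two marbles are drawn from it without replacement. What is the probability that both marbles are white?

20311/50050

From Urn A: P(both white) = (6/14)(5/13) = 15/91.
From Urn B: P(both white) = (8/11)(7/10) = 28/55.
Total probability = (3/10)(15/91) + (7/10)(28/55) = 20311/50050.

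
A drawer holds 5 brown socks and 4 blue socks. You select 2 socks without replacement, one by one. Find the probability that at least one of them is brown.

5/6

P(no brown) = 4/9 × 3/8 = 12/72 = 1/6.
P(at least one) = 1 − 1/6 = 5/6.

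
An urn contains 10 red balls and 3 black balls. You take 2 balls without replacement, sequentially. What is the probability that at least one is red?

P(no red) = 3/13 × 2/12 = 6/156 = 1/26.
P(at least one) = 1 − 1/26 = 25/26.

25/26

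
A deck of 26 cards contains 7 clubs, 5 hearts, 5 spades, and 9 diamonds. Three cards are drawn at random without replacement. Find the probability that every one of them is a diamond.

P(all diamonds) = 9/26 × 8/25 × 7/24 = 504/15600 = 21/650.

21/650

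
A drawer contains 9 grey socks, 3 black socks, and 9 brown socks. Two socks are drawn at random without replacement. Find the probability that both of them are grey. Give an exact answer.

P(every draw is grey) = 9/21 × 8/20 = 72/420 = 6/35.

6/35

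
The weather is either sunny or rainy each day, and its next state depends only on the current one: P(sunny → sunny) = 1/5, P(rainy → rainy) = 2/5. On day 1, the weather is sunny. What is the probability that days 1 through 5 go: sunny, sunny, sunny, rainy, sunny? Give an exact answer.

Day 1 is given. For each transition, use the conditional probability from the current state:
P(sunny | sunny) = 1/5; P(sunny | sunny) = 1/5; P(rainy | sunny) = 4/5; P(sunny | rainy) = 3/5.
P = 1/5 × 1/5 × 4/5 × 3/5 = 12/625.

12/625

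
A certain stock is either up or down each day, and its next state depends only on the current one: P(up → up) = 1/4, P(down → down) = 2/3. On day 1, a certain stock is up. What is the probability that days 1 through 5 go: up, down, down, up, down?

1/8

Day 1 is given. For each transition, use the conditional probability from the current state:
P(down | up) = 3/4; P(down | down) = 2/3; P(up | down) = 1/3; P(down | up) = 3/4.
P = 3/4 × 2/3 × 1/3 × 3/4 = 18/144 = 1/8.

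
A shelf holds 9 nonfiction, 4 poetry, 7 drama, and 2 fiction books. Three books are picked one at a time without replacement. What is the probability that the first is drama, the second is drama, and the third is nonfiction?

Each draw changes the counts, so multiply the conditional probabilities along the sequence:
P = 7/22 × 6/21 × 9/20 = 378/9240 = 9/220.

9/220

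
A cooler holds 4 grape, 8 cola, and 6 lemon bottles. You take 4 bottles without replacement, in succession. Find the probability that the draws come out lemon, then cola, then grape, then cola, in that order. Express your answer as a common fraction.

Each draw changes the counts, so multiply the conditional probabilities along the sequence:
P = 6/18 × 8/17 × 4/16 × 7/15 = 1344/73440 = 14/765.

14/765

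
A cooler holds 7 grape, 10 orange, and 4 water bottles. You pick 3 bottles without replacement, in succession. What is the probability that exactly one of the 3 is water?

One ordering (water drawn first) has probability 4/21 × 17/20 × 16/19 = 1088/7980 = 272/1995.
There are C(3,1) = 3 such orderings, each equally likely, so P = 3 × 272/1995 = 272/665.

272/665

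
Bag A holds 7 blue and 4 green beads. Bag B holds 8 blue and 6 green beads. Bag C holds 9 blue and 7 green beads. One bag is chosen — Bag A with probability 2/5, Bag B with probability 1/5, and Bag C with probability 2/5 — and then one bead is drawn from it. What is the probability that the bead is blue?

1829/3080

From Bag A: P(blue) = 7/11.
From Bag B: P(blue) = 8/14.
From Bag C: P(blue) = 9/16.
Total probability = (2/5)(7/11) + (1/5)(8/14) + (2/5)(9/16) = 1829/3080.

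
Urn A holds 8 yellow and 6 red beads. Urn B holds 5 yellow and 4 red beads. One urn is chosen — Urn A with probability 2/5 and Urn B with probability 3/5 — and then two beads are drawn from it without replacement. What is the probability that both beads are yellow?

113/390

From Urn A: P(both yellow) = (8/14)(7/13) = 4/13.
From Urn B: P(both yellow) = (5/9)(4/8) = 5/18.
Total probability = (2/5)(4/13) + (3/5)(5/18) = 113/390.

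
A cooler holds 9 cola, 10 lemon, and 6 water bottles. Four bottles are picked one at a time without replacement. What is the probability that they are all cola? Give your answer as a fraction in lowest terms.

P(all cola) = 9/25 × 8/24 × 7/23 × 6/22 = 3024/303600 = 63/6325.

63/6325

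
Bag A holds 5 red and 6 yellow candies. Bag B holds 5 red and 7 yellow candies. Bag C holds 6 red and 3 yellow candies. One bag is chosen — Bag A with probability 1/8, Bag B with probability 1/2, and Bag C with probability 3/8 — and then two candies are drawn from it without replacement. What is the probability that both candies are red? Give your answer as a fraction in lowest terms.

269/1056

From Bag A: P(both red) = (5/11)(4/10) = 2/11.
From Bag B: P(both red) = (5/12)(4/11) = 5/33.
From Bag C: P(both red) = (6/9)(5/8) = 5/12.
Total probability = (1/8)(2/11) + (1/2)(5/33) + (3/8)(5/12) = 269/1056.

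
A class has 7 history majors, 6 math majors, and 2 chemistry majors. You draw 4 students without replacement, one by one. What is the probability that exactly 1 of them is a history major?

56/195

One ordering (a history major drawn first) has probability 7/15 × 8/14 × 7/13 × 6/12 = 2352/32760 = 14/195.
There are C(4,1) = 4 such orderings, each equally likely, so P = 4 × 14/195 = 56/195.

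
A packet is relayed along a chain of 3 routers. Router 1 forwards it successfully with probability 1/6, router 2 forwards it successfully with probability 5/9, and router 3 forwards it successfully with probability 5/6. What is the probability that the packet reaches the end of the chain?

The events are sequential, so multiply the conditional probabilities:
P = 1/6 × 5/9 × 5/6 = 25/324.

25/324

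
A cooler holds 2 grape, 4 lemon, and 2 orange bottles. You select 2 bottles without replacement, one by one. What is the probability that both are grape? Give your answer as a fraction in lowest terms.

1/28

P(every draw is grape) = 2/8 × 1/7 = 2/56 = 1/28.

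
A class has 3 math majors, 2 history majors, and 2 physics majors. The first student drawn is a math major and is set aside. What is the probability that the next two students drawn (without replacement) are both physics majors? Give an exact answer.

1/15

With the first student removed, 2 physics majors remain out of 6.
P = 2/6 × 1/5 = 2/30 = 1/15.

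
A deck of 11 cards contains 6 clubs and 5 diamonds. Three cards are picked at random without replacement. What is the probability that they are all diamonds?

2/33

P(all diamonds) = 5/11 × 4/10 × 3/9 = 60/990 = 2/33.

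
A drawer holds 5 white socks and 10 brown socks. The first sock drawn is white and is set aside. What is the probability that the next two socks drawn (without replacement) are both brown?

45/91

After the first draw, 10 of the remaining 14 socks are brown.
P = 10/14 × 9/13 = 90/182 = 45/91.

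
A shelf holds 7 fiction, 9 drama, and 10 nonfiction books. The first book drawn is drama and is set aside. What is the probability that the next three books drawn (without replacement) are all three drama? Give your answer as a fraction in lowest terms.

14/575

After the first draw, 8 of the remaining 25 books are drama.
P = 8/25 × 7/24 × 6/23 = 336/13800 = 14/575.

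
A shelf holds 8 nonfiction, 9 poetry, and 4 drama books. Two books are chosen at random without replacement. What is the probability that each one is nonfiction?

2/15

P = 8/21 × 7/20 = 56/420 = 2/15.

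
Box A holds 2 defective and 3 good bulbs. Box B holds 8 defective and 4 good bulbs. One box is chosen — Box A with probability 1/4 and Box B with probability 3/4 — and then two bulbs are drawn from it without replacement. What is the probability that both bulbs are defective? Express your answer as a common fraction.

From Box A: P(both defective) = (2/5)(1/4) = 1/10.
From Box B: P(both defective) = (8/12)(7/11) = 14/33.
Total probability = (1/4)(1/10) + (3/4)(14/33) = 151/440.

151/440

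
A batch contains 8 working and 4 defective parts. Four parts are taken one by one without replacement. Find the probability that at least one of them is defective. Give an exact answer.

85/99

P(no defective) = 8/12 × 7/11 × 6/10 × 5/9 = 1680/11880 = 14/99.
P(at least one) = 1 − 14/99 = 85/99.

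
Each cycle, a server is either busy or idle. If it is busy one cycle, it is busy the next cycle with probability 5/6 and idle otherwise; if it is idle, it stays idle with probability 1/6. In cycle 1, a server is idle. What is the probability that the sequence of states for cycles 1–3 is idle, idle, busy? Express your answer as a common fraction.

5/36

Cycle 1 is given. For each transition, use the conditional probability from the current state:
P(idle | idle) = 1/6; P(busy | idle) = 5/6.
P = 1/6 × 5/6 = 5/36.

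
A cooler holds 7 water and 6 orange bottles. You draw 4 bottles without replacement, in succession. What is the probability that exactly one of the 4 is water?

One ordering (water drawn first) has probability 7/13 × 6/12 × 5/11 × 4/10 = 840/17160 = 7/143.
There are C(4,1) = 4 such orderings, each equally likely, so P = 4 × 7/143 = 28/143.

28/143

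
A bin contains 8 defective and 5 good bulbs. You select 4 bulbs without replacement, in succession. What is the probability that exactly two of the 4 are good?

56/143

One ordering (good drawn first) has probability 5/13 × 4/12 × 8/11 × 7/10 = 1120/17160 = 28/429.
There are C(4,2) = 6 such orderings, each equally likely, so P = 6 × 28/429 = 56/143.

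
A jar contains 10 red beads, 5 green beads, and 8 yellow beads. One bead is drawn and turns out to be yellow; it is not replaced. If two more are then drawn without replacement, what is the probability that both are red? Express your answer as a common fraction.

15/77

After the first draw, 10 of the remaining 22 beads are red.
P = 10/22 × 9/21 = 90/462 = 15/77.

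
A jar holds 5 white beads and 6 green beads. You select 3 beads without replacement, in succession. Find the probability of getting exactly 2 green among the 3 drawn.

One ordering (green drawn first) has probability 6/11 × 5/10 × 5/9 = 150/990 = 5/33.
There are C(3,2) = 3 such orderings, each equally likely, so P = 3 × 5/33 = 5/11.

5/11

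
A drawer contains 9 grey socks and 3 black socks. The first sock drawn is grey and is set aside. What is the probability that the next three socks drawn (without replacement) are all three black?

1/165

After the first draw, 3 of the remaining 11 socks are black.
P = 3/11 × 2/10 × 1/9 = 6/990 = 1/165.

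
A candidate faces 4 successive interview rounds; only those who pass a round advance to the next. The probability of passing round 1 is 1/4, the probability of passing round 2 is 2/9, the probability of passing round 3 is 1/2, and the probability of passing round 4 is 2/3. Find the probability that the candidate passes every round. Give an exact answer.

The events are sequential, so multiply the conditional probabilities:
P = 1/4 × 2/9 × 1/2 × 2/3 = 4/216 = 1/54.

1/54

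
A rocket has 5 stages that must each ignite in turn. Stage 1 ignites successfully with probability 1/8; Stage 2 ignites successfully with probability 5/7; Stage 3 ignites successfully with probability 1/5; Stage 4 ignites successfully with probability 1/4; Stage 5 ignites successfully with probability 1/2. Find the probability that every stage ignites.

1/448

The events are sequential, so multiply the conditional probabilities:
P = 1/8 × 5/7 × 1/5 × 1/4 × 1/2 = 5/2240 = 1/448.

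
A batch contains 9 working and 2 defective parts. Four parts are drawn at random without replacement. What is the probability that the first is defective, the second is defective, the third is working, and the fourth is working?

1/55

Each draw changes the counts, so multiply the conditional probabilities along the sequence:
P = 2/11 × 1/10 × 9/9 × 8/8 = 144/7920 = 1/55.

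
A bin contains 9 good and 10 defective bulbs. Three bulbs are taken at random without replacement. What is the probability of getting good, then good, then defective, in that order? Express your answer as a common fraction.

40/323

Chain rule:
P = 9/19 × 8/18 × 10/17 = 720/5814 = 40/323.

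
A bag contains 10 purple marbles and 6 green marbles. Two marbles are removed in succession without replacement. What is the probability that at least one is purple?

P(no purple) = 6/16 × 5/15 = 30/240 = 1/8.
P(at least one) = 1 − 1/8 = 7/8.

7/8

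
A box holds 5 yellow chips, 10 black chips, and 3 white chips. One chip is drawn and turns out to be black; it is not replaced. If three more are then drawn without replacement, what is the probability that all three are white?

1/680

With the first chip removed, 3 white remain out of 17.
P = 3/17 × 2/16 × 1/15 = 6/4080 = 1/680.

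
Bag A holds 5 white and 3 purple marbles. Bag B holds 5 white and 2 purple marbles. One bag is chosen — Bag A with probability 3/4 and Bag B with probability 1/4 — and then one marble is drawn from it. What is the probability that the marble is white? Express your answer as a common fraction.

From Bag A: P(white) = 5/8.
From Bag B: P(white) = 5/7.
Total probability = (3/4)(5/8) + (1/4)(5/7) = 145/224.

145/224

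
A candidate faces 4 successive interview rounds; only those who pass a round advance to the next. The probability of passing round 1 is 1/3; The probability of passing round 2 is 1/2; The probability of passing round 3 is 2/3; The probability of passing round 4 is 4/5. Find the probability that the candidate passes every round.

The events are sequential, so multiply the conditional probabilities:
P = 1/3 × 1/2 × 2/3 × 4/5 = 8/90 = 4/45.

4/45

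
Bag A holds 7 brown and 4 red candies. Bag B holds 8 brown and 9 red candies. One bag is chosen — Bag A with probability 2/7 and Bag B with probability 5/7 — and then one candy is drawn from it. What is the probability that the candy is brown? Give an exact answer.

678/1309

From Bag A: P(brown) = 7/11.
From Bag B: P(brown) = 8/17.
Total probability = (2/7)(7/11) + (5/7)(8/17) = 678/1309.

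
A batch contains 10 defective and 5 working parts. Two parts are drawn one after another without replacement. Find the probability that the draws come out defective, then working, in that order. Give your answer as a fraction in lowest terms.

Multiply the probability of each draw given the previous ones:
P = 10/15 × 5/14 = 50/210 = 5/21.

5/21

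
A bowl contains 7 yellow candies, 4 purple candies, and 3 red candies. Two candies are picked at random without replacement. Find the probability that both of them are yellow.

P(all yellow) = 7/14 × 6/13 = 42/182 = 3/13.

3/13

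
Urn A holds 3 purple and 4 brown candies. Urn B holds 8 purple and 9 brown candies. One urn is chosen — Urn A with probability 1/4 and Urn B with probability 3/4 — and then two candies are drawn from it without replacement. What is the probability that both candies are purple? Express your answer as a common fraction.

From Urn A: P(both purple) = (3/7)(2/6) = 1/7.
From Urn B: P(both purple) = (8/17)(7/16) = 7/34.
Total probability = (1/4)(1/7) + (3/4)(7/34) = 181/952.

181/952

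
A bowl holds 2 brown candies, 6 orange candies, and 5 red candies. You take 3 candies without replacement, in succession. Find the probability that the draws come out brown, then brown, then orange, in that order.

1/143

Chain rule:
P = 2/13 × 1/12 × 6/11 = 12/1716 = 1/143.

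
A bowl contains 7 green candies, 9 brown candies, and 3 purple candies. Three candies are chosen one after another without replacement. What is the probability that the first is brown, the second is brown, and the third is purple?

12/323

Multiply the probability of each draw given the previous ones:
P = 9/19 × 8/18 × 3/17 = 216/5814 = 12/323.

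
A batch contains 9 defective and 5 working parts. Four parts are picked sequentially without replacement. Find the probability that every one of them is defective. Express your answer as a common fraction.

P(all defective) = 9/14 × 8/13 × 7/12 × 6/11 = 3024/24024 = 18/143.

18/143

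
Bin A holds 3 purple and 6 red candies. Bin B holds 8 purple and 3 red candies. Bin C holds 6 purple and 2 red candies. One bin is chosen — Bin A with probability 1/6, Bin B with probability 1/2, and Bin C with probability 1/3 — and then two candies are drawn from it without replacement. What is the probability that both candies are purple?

12391/27720

From Bin A: P(both purple) = (3/9)(2/8) = 1/12.
From Bin B: P(both purple) = (8/11)(7/10) = 28/55.
From Bin C: P(both purple) = (6/8)(5/7) = 15/28.
Total probability = (1/6)(1/12) + (1/2)(28/55) + (1/3)(15/28) = 12391/27720.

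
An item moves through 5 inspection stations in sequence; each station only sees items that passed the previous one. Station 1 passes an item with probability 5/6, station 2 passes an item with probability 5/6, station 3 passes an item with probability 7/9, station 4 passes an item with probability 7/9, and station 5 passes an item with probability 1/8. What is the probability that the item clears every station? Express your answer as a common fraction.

Multiplying along the chain,
P = 5/6 × 5/6 × 7/9 × 7/9 × 1/8 = 1225/23328.

1225/23328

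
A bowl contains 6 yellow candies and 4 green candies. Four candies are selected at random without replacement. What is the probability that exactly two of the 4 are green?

3/7

One ordering (green drawn first) has probability 4/10 × 3/9 × 6/8 × 5/7 = 360/5040 = 1/14.
There are C(4,2) = 6 such orderings, each equally likely, so P = 6 × 1/14 = 3/7.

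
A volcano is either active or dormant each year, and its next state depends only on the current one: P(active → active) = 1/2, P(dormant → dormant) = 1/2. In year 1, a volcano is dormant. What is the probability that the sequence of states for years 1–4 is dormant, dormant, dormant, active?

Year 1 is given. For each transition, use the conditional probability from the current state:
P(dormant | dormant) = 1/2; P(dormant | dormant) = 1/2; P(active | dormant) = 1/2.
P = 1/2 × 1/2 × 1/2 = 1/8.

1/8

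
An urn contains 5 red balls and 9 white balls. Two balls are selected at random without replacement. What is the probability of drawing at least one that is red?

55/91

P(no red) = 9/14 × 8/13 = 72/182 = 36/91.
P(at least one) = 1 − 36/91 = 55/91.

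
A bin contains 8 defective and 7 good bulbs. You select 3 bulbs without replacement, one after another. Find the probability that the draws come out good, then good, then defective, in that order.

8/65

Chain rule:
P = 7/15 × 6/14 × 8/13 = 336/2730 = 8/65.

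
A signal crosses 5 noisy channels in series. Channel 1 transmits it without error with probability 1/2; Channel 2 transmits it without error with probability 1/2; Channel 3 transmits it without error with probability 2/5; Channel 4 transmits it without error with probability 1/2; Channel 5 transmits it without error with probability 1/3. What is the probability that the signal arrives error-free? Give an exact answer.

1/60

The events are sequential, so multiply the conditional probabilities:
P = 1/2 × 1/2 × 2/5 × 1/2 × 1/3 = 2/120 = 1/60.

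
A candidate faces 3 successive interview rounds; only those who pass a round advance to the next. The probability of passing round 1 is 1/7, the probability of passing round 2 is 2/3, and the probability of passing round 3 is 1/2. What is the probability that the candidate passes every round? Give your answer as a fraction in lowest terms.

Each stage is reached only if all earlier stages succeed, so
P = 1/7 × 2/3 × 1/2 = 2/42 = 1/21.

1/21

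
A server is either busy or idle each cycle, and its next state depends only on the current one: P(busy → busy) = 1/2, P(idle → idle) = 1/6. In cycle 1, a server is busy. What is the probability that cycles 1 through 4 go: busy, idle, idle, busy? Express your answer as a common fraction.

5/72

Cycle 1 is given. For each transition, use the conditional probability from the current state:
P(idle | busy) = 1/2; P(idle | idle) = 1/6; P(busy | idle) = 5/6.
P = 1/2 × 1/6 × 5/6 = 5/72.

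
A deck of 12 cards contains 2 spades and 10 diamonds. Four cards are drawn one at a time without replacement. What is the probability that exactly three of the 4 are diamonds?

One ordering (diamonds drawn first) has probability 10/12 × 9/11 × 8/10 × 2/9 = 1440/11880 = 4/33.
There are C(4,3) = 4 such orderings, each equally likely, so P = 4 × 4/33 = 16/33.

16/33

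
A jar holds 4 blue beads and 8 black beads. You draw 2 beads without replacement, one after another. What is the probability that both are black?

P(all black) = 8/12 × 7/11 = 56/132 = 14/33.

14/33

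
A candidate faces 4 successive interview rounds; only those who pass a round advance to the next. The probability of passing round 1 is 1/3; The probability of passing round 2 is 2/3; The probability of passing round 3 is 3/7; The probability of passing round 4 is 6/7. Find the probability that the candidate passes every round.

4/49

The events are sequential, so multiply the conditional probabilities:
P = 1/3 × 2/3 × 3/7 × 6/7 = 36/441 = 4/49.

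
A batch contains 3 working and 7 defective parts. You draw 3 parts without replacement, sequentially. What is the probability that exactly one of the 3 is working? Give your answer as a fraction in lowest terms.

21/40

One ordering (working drawn first) has probability 3/10 × 7/9 × 6/8 = 126/720 = 7/40.
There are C(3,1) = 3 such orderings, each equally likely, so P = 3 × 7/40 = 21/40.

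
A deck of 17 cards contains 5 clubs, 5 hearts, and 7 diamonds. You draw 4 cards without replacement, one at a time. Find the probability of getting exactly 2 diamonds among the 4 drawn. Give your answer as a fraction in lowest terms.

One ordering (diamonds drawn first) has probability 7/17 × 6/16 × 10/15 × 9/14 = 3780/57120 = 9/136.
There are C(4,2) = 6 such orderings, each equally likely, so P = 6 × 9/136 = 27/68.

27/68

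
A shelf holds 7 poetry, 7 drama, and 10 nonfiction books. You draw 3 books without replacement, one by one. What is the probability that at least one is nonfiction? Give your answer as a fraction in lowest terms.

415/506

P(no nonfiction) = 14/24 × 13/23 × 12/22 = 2184/12144 = 91/506.
P(at least one) = 1 − 91/506 = 415/506.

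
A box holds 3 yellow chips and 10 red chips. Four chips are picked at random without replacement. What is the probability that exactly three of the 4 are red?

72/143

One ordering (red drawn first) has probability 10/13 × 9/12 × 8/11 × 3/10 = 2160/17160 = 18/143.
There are C(4,3) = 4 such orderings, each equally likely, so P = 4 × 18/143 = 72/143.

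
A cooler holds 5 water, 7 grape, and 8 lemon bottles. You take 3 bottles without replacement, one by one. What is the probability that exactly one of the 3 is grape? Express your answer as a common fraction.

One ordering (grape drawn first) has probability 7/20 × 13/19 × 12/18 = 1092/6840 = 91/570.
There are C(3,1) = 3 such orderings, each equally likely, so P = 3 × 91/570 = 91/190.

91/190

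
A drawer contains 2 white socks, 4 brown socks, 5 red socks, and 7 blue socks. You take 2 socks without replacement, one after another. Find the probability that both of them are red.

10/153

P(every draw is red) = 5/18 × 4/17 = 20/306 = 10/153.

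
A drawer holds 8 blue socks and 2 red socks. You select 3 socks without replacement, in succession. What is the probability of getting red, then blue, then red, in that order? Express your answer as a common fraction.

1/45

Each draw changes the counts, so multiply the conditional probabilities along the sequence:
P = 2/10 × 8/9 × 1/8 = 16/720 = 1/45.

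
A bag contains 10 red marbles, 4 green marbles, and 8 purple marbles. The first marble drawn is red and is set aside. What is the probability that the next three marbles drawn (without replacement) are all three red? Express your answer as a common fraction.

6/95

After the first draw, 9 of the remaining 21 marbles are red.
P = 9/21 × 8/20 × 7/19 = 504/7980 = 6/95.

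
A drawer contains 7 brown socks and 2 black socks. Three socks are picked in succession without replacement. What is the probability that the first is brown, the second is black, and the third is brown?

1/6

Each draw changes the counts, so multiply the conditional probabilities along the sequence:
P = 7/9 × 2/8 × 6/7 = 84/504 = 1/6.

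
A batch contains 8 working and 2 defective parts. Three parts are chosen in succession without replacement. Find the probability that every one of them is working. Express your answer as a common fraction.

7/15

P = 8/10 × 7/9 × 6/8 = 336/720 = 7/15.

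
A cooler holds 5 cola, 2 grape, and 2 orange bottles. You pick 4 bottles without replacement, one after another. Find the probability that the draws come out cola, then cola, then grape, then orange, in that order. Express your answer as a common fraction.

Each draw changes the counts, so multiply the conditional probabilities along the sequence:
P = 5/9 × 4/8 × 2/7 × 2/6 = 80/3024 = 5/189.

5/189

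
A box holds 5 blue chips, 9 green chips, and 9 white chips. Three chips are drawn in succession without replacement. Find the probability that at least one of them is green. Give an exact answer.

P(no green) = 14/23 × 13/22 × 12/21 = 2184/10626 = 52/253.
P(at least one) = 1 − 52/253 = 201/253.

201/253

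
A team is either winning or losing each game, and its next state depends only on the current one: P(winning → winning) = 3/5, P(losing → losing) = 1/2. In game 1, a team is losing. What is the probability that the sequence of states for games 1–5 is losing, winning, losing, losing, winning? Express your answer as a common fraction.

1/20

Game 1 is given. For each transition, use the conditional probability from the current state:
P(winning | losing) = 1/2; P(losing | winning) = 2/5; P(losing | losing) = 1/2; P(winning | losing) = 1/2.
P = 1/2 × 2/5 × 1/2 × 1/2 = 2/40 = 1/20.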